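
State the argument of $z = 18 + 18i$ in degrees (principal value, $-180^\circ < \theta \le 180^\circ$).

θ = arctan(b/a) = arctan(18/18) (quadrant-adjusted) = 45°


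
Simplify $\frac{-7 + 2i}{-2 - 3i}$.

Multiply numerator and denominator by conjugate (-2 + 3i):
= (-7 + 2i)(-2 + 3i) / ((-2)^2 + (-3)^2)
= (8 - 25i) / 13
= 8/13 - (25/13)i


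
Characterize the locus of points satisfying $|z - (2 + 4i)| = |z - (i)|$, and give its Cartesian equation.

|z - z1| = |z - z2| means z is equidistant from z1 and z2,
i.e. the perpendicular bisector of the segment from (2, 4) to (0, 1) (midpoint (1, 5/2)).
With z = x + yi, square both sides:
(x - 2)^2 + (y - 4)^2 = (x - 0)^2 + (y - 1)^2
The x^2 and y^2 terms cancel: -4x + (-6)y = 1 - 20 = -19
Simplify: 4x + 6y = 19
Locus: Perpendicular bisector of the segment from (2, 4) to (0, 1): the line 4x + 6y = 19


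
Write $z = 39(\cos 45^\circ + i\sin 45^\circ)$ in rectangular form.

a = r cos θ = 39 * sqrt(2)/2 = 39*sqrt(2)/2
b = r sin θ = 39 * sqrt(2)/2 = 39*sqrt(2)/2
z = 39*sqrt(2)/2 + (39*sqrt(2)/2)i


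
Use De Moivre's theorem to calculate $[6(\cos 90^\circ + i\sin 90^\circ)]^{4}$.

By De Moivre: z^n = r^n(cos(nθ) + i sin(nθ))
= 6^4(cos(4*90°) + i sin(4*90°))
= 1296(cos 0° + i sin 0°)
= 1296


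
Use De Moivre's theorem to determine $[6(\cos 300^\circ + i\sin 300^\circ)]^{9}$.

By De Moivre: z^n = r^n(cos(nθ) + i sin(nθ))
= 6^9(cos(9*300°) + i sin(9*300°))
= 10077696(cos 180° + i sin 180°)
= -10077696


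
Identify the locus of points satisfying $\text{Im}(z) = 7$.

Im(z) = y where z = x + yi; the equation y = 7 is satisfied by all points with that y-coordinate
Locus: Horizontal line y = 7


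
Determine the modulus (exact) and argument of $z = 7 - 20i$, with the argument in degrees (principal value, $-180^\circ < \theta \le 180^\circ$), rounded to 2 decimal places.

|z| = sqrt(7^2 + (-20)^2) = sqrt(449)
arg(z) = arctan(b/a) = arctan(-20/7) (quadrant-adjusted) = -70.71°


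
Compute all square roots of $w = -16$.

|w| = 16, arg(w) = 180°
Root modulus = 16^(1/2) = 4
Root arguments: θ_k = (180° + 360°k)/2 for k = 0, 1, ..., 1
Roots: 4i, -4i


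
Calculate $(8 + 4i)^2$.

(a + bi)^2 = a^2 - b^2 + 2abi
= 8^2 - 4^2 + 2*8*4i
= 48 + 64i


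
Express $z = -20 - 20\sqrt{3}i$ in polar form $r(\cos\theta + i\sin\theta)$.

r = |z| = sqrt(a^2 + b^2) = sqrt((-20)^2 + (-20*sqrt(3))^2) = sqrt(400 + 1200) = sqrt(1600) = 40
θ = arctan(b/a) = arctan(-34.641/-20) (quadrant-adjusted) = 240°
z = 40(cos 240° + i sin 240°)


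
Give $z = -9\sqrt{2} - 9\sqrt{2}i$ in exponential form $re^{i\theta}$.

r = |z| = sqrt((-9*sqrt(2))^2 + (-9*sqrt(2))^2) = sqrt(162 + 162) = sqrt(324) = 18
θ = arctan(b/a) = arctan(-12.7279/-12.7279) (quadrant-adjusted) = -135° = -3π/4
z = 18e^(-i*3π/4)


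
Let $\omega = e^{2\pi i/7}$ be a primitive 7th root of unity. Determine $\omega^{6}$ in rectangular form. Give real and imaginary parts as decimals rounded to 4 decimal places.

ω^6 = e^(2πi·6/7) = e^(i·12π/7)
= cos(12π/7) + i sin(12π/7)
= 0.6235 - 0.7818i


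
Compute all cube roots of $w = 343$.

|w| = 343, arg(w) = 0°
Root modulus = 343^(1/3) = 7
Root arguments: θ_k = (0° + 360°k)/3 for k = 0, 1, ..., 2
Roots: 7, -7/2 + (7*sqrt(3)/2)i, -7/2 - (7*sqrt(3)/2)i


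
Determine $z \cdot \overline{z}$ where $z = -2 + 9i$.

z * conjugate(z) = |z|^2 = a^2 + b^2
= (-2)^2 + 9^2 = 85


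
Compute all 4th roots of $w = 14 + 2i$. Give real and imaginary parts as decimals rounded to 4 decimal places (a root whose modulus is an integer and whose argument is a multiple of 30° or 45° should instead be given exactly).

|w| = sqrt(200) ≈ 14.142136, arg(w) ≈ 8.130102°
Root modulus = sqrt(200)^(1/4) ≈ 1.939227
Root arguments: θ_k = (arg(w) + 360°k)/4 for k = 0, 1, ..., 3
Compute each root as (root modulus)(cos θ_k + i sin θ_k) using full-precision intermediates, then round to 4 decimal places.
Roots: 1.9380 + 0.0688i, -0.0688 + 1.9380i, -1.9380 - 0.0688i, 0.0688 - 1.9380i


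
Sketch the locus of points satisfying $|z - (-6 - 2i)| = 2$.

|z - z0| = r describes a circle centered at z0 with radius r
Here z0 = -6 - 2i and r = 2
Locus: Circle centered at (-6, -2) with radius 2


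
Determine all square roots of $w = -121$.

|w| = 121, arg(w) = 180°
Root modulus = 121^(1/2) = 11
Root arguments: θ_k = (180° + 360°k)/2 for k = 0, 1, ..., 1
Roots: 11i, -11i


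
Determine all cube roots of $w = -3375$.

|w| = 3375, arg(w) = 180°
Root modulus = 3375^(1/3) = 15
Root arguments: θ_k = (180° + 360°k)/3 for k = 0, 1, ..., 2
Roots: 15/2 + (15*sqrt(3)/2)i, -15, 15/2 - (15*sqrt(3)/2)i


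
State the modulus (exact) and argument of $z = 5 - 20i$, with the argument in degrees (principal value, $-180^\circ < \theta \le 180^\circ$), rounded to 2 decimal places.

|z| = sqrt(5^2 + (-20)^2) = sqrt(425)
arg(z) = arctan(b/a) = arctan(-20/5) (quadrant-adjusted) = -75.96°


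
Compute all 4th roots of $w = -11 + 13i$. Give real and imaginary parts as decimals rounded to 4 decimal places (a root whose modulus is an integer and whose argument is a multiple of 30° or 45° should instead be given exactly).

|w| = sqrt(290) ≈ 17.029386, arg(w) ≈ 130.236358°
Root modulus = sqrt(290)^(1/4) ≈ 2.031420
Root arguments: θ_k = (arg(w) + 360°k)/4 for k = 0, 1, ..., 3
Compute each root as (root modulus)(cos θ_k + i sin θ_k) using full-precision intermediates, then round to 4 decimal places.
Roots: 1.7122 + 1.0932i, -1.0932 + 1.7122i, -1.7122 - 1.0932i, 1.0932 - 1.7122i


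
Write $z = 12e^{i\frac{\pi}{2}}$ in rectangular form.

a = r cos θ = 12 * 0 = 0
b = r sin θ = 12 * 1 = 12
z = 12i


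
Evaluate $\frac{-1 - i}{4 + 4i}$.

Multiply numerator and denominator by conjugate (4 - 4i):
= (-1 - i)(4 - 4i) / (4^2 + 4^2)
= (-8) / 32
Divide through by 8: (-1) / 4
= -1/4


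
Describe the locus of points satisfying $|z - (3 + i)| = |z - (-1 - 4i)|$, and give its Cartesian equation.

|z - z1| = |z - z2| means z is equidistant from z1 and z2,
i.e. the perpendicular bisector of the segment from (3, 1) to (-1, -4) (midpoint (1, -3/2)).
With z = x + yi, square both sides:
(x - 3)^2 + (y - 1)^2 = (x - (-1))^2 + (y - (-4))^2
The x^2 and y^2 terms cancel: -8x + (-10)y = 17 - 10 = 7
Simplify: 8x + 10y = -7
Locus: Perpendicular bisector of the segment from (3, 1) to (-1, -4): the line 8x + 10y = -7


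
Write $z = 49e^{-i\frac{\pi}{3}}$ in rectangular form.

a = r cos θ = 49 * 1/2 = 49/2
b = r sin θ = 49 * -sqrt(3)/2 = -49*sqrt(3)/2
z = 49/2 - (49*sqrt(3)/2)i


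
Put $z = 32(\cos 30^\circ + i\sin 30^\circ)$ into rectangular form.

a = r cos θ = 32 * sqrt(3)/2 = 16*sqrt(3)
b = r sin θ = 32 * 1/2 = 16
z = 16*sqrt(3) + 16i


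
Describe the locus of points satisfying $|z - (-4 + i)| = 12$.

|z - z0| = r describes a circle centered at z0 with radius r
Here z0 = -4 + i and r = 12
Locus: Circle centered at (-4, 1) with radius 12


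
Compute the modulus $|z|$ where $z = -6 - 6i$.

|z| = sqrt(a^2 + b^2) = sqrt((-6)^2 + (-6)^2) = sqrt(72) = sqrt(72)


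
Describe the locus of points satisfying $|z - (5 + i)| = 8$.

|z - z0| = r describes a circle centered at z0 with radius r
Here z0 = 5 + i and r = 8
Locus: Circle centered at (5, 1) with radius 8


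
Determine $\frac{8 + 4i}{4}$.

Divisor is real, so divide each part by 4:
= 2 + i


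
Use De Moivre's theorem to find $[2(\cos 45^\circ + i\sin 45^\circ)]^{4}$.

By De Moivre: z^n = r^n(cos(nθ) + i sin(nθ))
= 2^4(cos(4*45°) + i sin(4*45°))
= 16(cos 180° + i sin 180°)
= -16


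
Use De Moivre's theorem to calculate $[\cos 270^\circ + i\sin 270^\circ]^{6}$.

By De Moivre: z^n = r^n(cos(nθ) + i sin(nθ))
= 1^6(cos(6*270°) + i sin(6*270°))
= 1(cos 180° + i sin 180°)
= -1


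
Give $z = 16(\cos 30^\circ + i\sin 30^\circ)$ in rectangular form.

a = r cos θ = 16 * sqrt(3)/2 = 8*sqrt(3)
b = r sin θ = 16 * 1/2 = 8
z = 8*sqrt(3) + 8i


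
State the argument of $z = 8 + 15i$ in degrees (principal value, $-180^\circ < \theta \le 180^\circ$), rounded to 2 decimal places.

θ = arctan(b/a) = arctan(15/8) (quadrant-adjusted) = 61.93°


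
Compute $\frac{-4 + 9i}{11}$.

Divisor is real, so divide each part by 11:
= -4/11 + (9/11)i


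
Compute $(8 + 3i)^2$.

(a + bi)^2 = a^2 - b^2 + 2abi
= 8^2 - 3^2 + 2*8*3i
= 55 + 48i


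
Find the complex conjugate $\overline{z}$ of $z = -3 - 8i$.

If z = a + bi, then conjugate(z) = a - bi
conjugate(-3 - 8i) = -3 + 8i


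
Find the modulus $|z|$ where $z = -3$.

|z| = sqrt(a^2 + b^2) = sqrt((-3)^2 + 0^2) = sqrt(9) = 3


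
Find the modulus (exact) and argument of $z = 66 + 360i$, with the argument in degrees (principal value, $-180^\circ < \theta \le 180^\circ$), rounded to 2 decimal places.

|z| = sqrt(66^2 + 360^2) = 366
arg(z) = arctan(b/a) = arctan(360/66) (quadrant-adjusted) = 79.61°


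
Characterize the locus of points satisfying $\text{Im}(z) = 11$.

Im(z) = y where z = x + yi; the equation y = 11 is satisfied by all points with that y-coordinate
Locus: Horizontal line y = 11


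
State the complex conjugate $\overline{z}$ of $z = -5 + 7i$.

If z = a + bi, then conjugate(z) = a - bi
conjugate(-5 + 7i) = -5 - 7i


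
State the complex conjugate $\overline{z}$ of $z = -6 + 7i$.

If z = a + bi, then conjugate(z) = a - bi
conjugate(-6 + 7i) = -6 - 7i


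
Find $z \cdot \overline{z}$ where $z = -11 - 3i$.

z * conjugate(z) = |z|^2 = a^2 + b^2
= (-11)^2 + (-3)^2 = 130


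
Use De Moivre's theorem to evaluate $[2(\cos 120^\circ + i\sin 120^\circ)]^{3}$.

By De Moivre: z^n = r^n(cos(nθ) + i sin(nθ))
= 2^3(cos(3*120°) + i sin(3*120°))
= 8(cos 0° + i sin 0°)
= 8


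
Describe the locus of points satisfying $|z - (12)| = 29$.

|z - z0| = r describes a circle centered at z0 with radius r
Here z0 = 12 and r = 29
Locus: Circle centered at (12, 0) with radius 29


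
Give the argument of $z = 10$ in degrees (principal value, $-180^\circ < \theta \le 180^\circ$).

b = 0 and a > 0, so z lies on the positive real axis: θ = 0°


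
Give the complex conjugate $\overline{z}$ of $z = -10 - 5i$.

If z = a + bi, then conjugate(z) = a - bi
conjugate(-10 - 5i) = -10 + 5i


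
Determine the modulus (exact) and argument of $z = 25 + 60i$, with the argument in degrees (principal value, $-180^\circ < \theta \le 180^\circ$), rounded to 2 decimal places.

|z| = sqrt(25^2 + 60^2) = 65
arg(z) = arctan(b/a) = arctan(60/25) (quadrant-adjusted) = 67.38°


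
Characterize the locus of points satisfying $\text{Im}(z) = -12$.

Im(z) = y where z = x + yi; the equation y = -12 is satisfied by all points with that y-coordinate
Locus: Horizontal line y = -12


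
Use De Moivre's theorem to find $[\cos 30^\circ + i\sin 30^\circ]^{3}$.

By De Moivre: z^n = r^n(cos(nθ) + i sin(nθ))
= 1^3(cos(3*30°) + i sin(3*30°))
= 1(cos 90° + i sin 90°)
= i


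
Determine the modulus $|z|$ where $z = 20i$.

|z| = sqrt(a^2 + b^2) = sqrt(0^2 + 20^2) = sqrt(400) = 20


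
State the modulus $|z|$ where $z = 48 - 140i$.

|z| = sqrt(a^2 + b^2) = sqrt(48^2 + (-140)^2) = sqrt(21904) = 148


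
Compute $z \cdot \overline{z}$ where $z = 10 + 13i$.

z * conjugate(z) = |z|^2 = a^2 + b^2
= 10^2 + 13^2 = 269


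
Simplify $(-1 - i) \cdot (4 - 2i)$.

(a1*a2 - b1*b2) + (a1*b2 + b1*a2)i
= (-4 - 2) + (2 + (-4))i
= -6 - 2i


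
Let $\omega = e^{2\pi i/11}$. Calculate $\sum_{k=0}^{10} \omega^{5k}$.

Let ζ = ω^5 = e^(2πi·5/11). Since 11 ∤ 5, ζ ≠ 1.
Sum = Σ_{k=0}^{10} ζ^k = (ζ^11 - 1)/(ζ - 1) = (ω^{5·11} - 1)/(ζ - 1) = (1 - 1)/(ζ - 1) = 0


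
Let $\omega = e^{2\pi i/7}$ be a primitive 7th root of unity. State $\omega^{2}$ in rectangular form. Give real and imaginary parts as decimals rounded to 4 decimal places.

ω^2 = e^(2πi·2/7) = e^(i·4π/7)
= cos(4π/7) + i sin(4π/7)
= -0.2225 + 0.9749i


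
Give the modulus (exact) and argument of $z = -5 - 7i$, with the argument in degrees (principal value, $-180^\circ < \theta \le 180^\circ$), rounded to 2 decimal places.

|z| = sqrt((-5)^2 + (-7)^2) = sqrt(74)
arg(z) = arctan(b/a) = arctan(-7/-5) (quadrant-adjusted) = -125.54°


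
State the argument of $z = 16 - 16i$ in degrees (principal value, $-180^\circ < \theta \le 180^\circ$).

θ = arctan(b/a) = arctan(-16/16) (quadrant-adjusted) = -45°


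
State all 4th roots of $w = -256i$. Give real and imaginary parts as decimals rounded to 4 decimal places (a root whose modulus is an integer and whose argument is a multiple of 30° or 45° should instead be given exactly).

|w| = 256, arg(w) = 270°
Root modulus = 256^(1/4) = 4
Root arguments: θ_k = (270° + 360°k)/4 for k = 0, 1, ..., 3
Compute each root as (root modulus)(cos θ_k + i sin θ_k) using full-precision intermediates, then round to 4 decimal places.
Roots: 1.5307 + 3.6955i, -3.6955 + 1.5307i, -1.5307 - 3.6955i, 3.6955 - 1.5307i


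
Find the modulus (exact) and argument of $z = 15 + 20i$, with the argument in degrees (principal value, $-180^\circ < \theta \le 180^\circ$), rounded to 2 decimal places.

|z| = sqrt(15^2 + 20^2) = 25
arg(z) = arctan(b/a) = arctan(20/15) (quadrant-adjusted) = 53.13°


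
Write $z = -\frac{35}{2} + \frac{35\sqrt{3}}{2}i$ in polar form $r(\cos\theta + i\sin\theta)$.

r = |z| = sqrt(a^2 + b^2) = sqrt((-35/2)^2 + (35*sqrt(3)/2)^2) = sqrt(1225/4 + 3675/4) = sqrt(1225) = 35
θ = arctan(b/a) = arctan(30.3109/-17.5) (quadrant-adjusted) = 120°
z = 35(cos 120° + i sin 120°)


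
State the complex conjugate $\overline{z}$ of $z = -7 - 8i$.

If z = a + bi, then conjugate(z) = a - bi
conjugate(-7 - 8i) = -7 + 8i


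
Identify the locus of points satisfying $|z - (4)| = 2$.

|z - z0| = r describes a circle centered at z0 with radius r
Here z0 = 4 and r = 2
Locus: Circle centered at (4, 0) with radius 2


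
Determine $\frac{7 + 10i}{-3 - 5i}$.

Multiply numerator and denominator by conjugate (-3 + 5i):
= (7 + 10i)(-3 + 5i) / ((-3)^2 + (-5)^2)
= (-71 + 5i) / 34
= -71/34 + (5/34)i


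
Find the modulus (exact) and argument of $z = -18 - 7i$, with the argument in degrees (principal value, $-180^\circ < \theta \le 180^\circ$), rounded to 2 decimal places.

|z| = sqrt((-18)^2 + (-7)^2) = sqrt(373)
arg(z) = arctan(b/a) = arctan(-7/-18) (quadrant-adjusted) = -158.75°


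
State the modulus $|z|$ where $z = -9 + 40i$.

|z| = sqrt(a^2 + b^2) = sqrt((-9)^2 + 40^2) = sqrt(1681) = 41


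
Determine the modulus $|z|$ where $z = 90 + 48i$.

|z| = sqrt(a^2 + b^2) = sqrt(90^2 + 48^2) = sqrt(10404) = 102


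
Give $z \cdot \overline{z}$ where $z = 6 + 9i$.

z * conjugate(z) = |z|^2 = a^2 + b^2
= 6^2 + 9^2 = 117


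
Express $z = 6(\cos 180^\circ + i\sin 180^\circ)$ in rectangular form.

a = r cos θ = 6 * -1 = -6
b = r sin θ = 6 * 0 = 0
z = -6


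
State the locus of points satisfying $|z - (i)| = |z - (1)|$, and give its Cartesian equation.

|z - z1| = |z - z2| means z is equidistant from z1 and z2,
i.e. the perpendicular bisector of the segment from (0, 1) to (1, 0) (midpoint (1/2, 1/2)).
With z = x + yi, square both sides:
(x - 0)^2 + (y - 1)^2 = (x - 1)^2 + (y - 0)^2
The x^2 and y^2 terms cancel: 2x + (-2)y = 1 - 1 = 0
Simplify: x - y = 0
Locus: Perpendicular bisector of the segment from (0, 1) to (1, 0): the line x - y = 0


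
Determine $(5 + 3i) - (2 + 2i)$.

(5 - 2) + (3 - 2)i = 3 + i


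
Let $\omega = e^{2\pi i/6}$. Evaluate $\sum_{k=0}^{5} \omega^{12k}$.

Since 6 divides 12, ω^12 = (ω^6)^2 = 1^2 = 1, so every term is 1.
Sum = 6 · 1 = 6


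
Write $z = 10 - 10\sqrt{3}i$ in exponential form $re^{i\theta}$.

r = |z| = sqrt((10)^2 + (-10*sqrt(3))^2) = sqrt(100 + 300) = sqrt(400) = 20
θ = arctan(b/a) = arctan(-17.3205/10) (quadrant-adjusted) = -60° = -π/3
z = 20e^(-i*π/3)


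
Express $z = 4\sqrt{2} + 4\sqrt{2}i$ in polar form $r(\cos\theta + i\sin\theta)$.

r = |z| = sqrt(a^2 + b^2) = sqrt((4*sqrt(2))^2 + (4*sqrt(2))^2) = sqrt(32 + 32) = sqrt(64) = 8
θ = arctan(b/a) = arctan(5.6569/5.6569) (quadrant-adjusted) = 45°
z = 8(cos 45° + i sin 45°)


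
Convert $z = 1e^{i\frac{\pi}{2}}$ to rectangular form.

a = r cos θ = 1 * 0 = 0
b = r sin θ = 1 * 1 = 1
z = i


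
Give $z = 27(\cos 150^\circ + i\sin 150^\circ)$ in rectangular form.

a = r cos θ = 27 * -sqrt(3)/2 = -27*sqrt(3)/2
b = r sin θ = 27 * 1/2 = 27/2
z = -27*sqrt(3)/2 + (27/2)i


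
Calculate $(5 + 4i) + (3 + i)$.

(5 + 3) + (4 + 1)i = 8 + 5i


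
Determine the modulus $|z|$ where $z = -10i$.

|z| = sqrt(a^2 + b^2) = sqrt(0^2 + (-10)^2) = sqrt(100) = 10


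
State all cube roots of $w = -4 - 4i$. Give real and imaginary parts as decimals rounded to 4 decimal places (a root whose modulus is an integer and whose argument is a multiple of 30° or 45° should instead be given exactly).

|w| = sqrt(32) ≈ 5.656854, arg(w) = 225°
Root modulus = sqrt(32)^(1/3) ≈ 1.781797
Root arguments: θ_k = (225° + 360°k)/3 for k = 0, 1, ..., 2
Compute each root as (root modulus)(cos θ_k + i sin θ_k) using full-precision intermediates, then round to 4 decimal places.
Roots: 0.4612 + 1.7211i, -1.7211 - 0.4612i, 1.2599 - 1.2599i


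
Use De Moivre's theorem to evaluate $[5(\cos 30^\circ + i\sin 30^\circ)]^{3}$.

By De Moivre: z^n = r^n(cos(nθ) + i sin(nθ))
= 5^3(cos(3*30°) + i sin(3*30°))
= 125(cos 90° + i sin 90°)
= 125i


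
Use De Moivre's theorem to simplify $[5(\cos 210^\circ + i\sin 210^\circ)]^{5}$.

By De Moivre: z^n = r^n(cos(nθ) + i sin(nθ))
= 5^5(cos(5*210°) + i sin(5*210°))
= 3125(cos 330° + i sin 330°)
= 3125*sqrt(3)/2 - (3125/2)i


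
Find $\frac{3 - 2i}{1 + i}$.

Multiply numerator and denominator by conjugate (1 - i):
= (3 - 2i)(1 - i) / (1^2 + 1^2)
= (1 - 5i) / 2
= 1/2 - (5/2)i


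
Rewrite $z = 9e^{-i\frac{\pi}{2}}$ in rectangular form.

a = r cos θ = 9 * 0 = 0
b = r sin θ = 9 * -1 = -9
z = -9i


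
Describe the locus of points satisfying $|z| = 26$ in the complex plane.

|z| = 26 means sqrt(x^2 + y^2) = 26
This is a circle of radius 26 centered at the origin


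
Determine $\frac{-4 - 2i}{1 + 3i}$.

Multiply numerator and denominator by conjugate (1 - 3i):
= (-4 - 2i)(1 - 3i) / (1^2 + 3^2)
= (-10 + 10i) / 10
= -1 + i


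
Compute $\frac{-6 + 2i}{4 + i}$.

Multiply numerator and denominator by conjugate (4 - i):
= (-6 + 2i)(4 - i) / (4^2 + 1^2)
= (-22 + 14i) / 17
= -22/17 + (14/17)i


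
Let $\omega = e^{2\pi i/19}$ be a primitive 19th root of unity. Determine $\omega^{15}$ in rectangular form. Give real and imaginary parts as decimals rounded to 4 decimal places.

ω^15 = e^(2πi·15/19) = e^(i·30π/19)
= cos(30π/19) + i sin(30π/19)
= 0.2455 - 0.9694i


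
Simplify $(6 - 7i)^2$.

(a + bi)^2 = a^2 - b^2 + 2abi
= 6^2 - (-7)^2 + 2*6*(-7)i
= -13 - 84i


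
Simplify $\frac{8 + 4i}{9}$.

Divisor is real, so divide each part by 9:
= 8/9 + (4/9)i


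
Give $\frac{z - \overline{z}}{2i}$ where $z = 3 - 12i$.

z - conjugate(z) = 2bi
(z - conjugate(z))/(2i) = 2bi/(2i) = b = -12


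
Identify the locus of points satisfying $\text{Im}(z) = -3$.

Im(z) = y where z = x + yi; the equation y = -3 is satisfied by all points with that y-coordinate
Locus: Horizontal line y = -3


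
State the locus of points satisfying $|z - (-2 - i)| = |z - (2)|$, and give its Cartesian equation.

|z - z1| = |z - z2| means z is equidistant from z1 and z2,
i.e. the perpendicular bisector of the segment from (-2, -1) to (2, 0) (midpoint (0, -1/2)).
With z = x + yi, square both sides:
(x - (-2))^2 + (y - (-1))^2 = (x - 2)^2 + (y - 0)^2
The x^2 and y^2 terms cancel: 8x + 2y = 4 - 5 = -1
Simplify: 8x + 2y = -1
Locus: Perpendicular bisector of the segment from (-2, -1) to (2, 0): the line 8x + 2y = -1


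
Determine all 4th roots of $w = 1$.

|w| = 1, arg(w) = 0°
Root modulus = 1^(1/4) = 1
Root arguments: θ_k = (0° + 360°k)/4 for k = 0, 1, ..., 3
Roots: 1, i, -1, -i


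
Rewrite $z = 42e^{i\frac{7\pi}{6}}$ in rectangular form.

a = r cos θ = 42 * -sqrt(3)/2 = -21*sqrt(3)
b = r sin θ = 42 * -1/2 = -21
z = -21*sqrt(3) - 21i


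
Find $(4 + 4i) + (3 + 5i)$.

(4 + 3) + (4 + 5)i = 7 + 9i


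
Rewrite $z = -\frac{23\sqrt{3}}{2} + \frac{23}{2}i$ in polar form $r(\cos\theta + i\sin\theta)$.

r = |z| = sqrt(a^2 + b^2) = sqrt((-23*sqrt(3)/2)^2 + (23/2)^2) = sqrt(1587/4 + 529/4) = sqrt(529) = 23
θ = arctan(b/a) = arctan(11.5/-19.9186) (quadrant-adjusted) = 150°
z = 23(cos 150° + i sin 150°)


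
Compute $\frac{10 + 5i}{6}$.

Divisor is real, so divide each part by 6:
= 5/3 + (5/6)i


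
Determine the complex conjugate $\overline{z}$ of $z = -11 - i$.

If z = a + bi, then conjugate(z) = a - bi
conjugate(-11 - i) = -11 + i


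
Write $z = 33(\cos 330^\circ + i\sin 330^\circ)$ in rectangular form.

a = r cos θ = 33 * sqrt(3)/2 = 33*sqrt(3)/2
b = r sin θ = 33 * -1/2 = -33/2
z = 33*sqrt(3)/2 - (33/2)i


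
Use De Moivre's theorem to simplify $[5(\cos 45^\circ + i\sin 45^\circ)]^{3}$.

By De Moivre: z^n = r^n(cos(nθ) + i sin(nθ))
= 5^3(cos(3*45°) + i sin(3*45°))
= 125(cos 135° + i sin 135°)
= -125*sqrt(2)/2 + (125*sqrt(2)/2)i


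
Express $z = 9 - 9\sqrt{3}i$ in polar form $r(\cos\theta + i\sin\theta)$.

r = |z| = sqrt(a^2 + b^2) = sqrt((9)^2 + (-9*sqrt(3))^2) = sqrt(81 + 243) = sqrt(324) = 18
θ = arctan(b/a) = arctan(-15.5885/9) (quadrant-adjusted) = 300°
z = 18(cos 300° + i sin 300°)


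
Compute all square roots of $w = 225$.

|w| = 225, arg(w) = 0°
Root modulus = 225^(1/2) = 15
Root arguments: θ_k = (0° + 360°k)/2 for k = 0, 1, ..., 1
Roots: 15, -15


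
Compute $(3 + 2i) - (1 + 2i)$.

(3 - 1) + (2 - 2)i = 2


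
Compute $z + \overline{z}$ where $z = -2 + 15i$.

z + conjugate(z) = (a + bi) + (a - bi) = 2a
= 2 * (-2) = -4


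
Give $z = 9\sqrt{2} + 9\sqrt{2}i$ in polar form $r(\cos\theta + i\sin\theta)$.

r = |z| = sqrt(a^2 + b^2) = sqrt((9*sqrt(2))^2 + (9*sqrt(2))^2) = sqrt(162 + 162) = sqrt(324) = 18
θ = arctan(b/a) = arctan(12.7279/12.7279) (quadrant-adjusted) = 45°
z = 18(cos 45° + i sin 45°)


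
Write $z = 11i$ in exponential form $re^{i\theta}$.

r = |z| = sqrt((0)^2 + (11)^2) = sqrt(0 + 121) = sqrt(121) = 11
a = 0 and b > 0, so z lies on the positive imaginary axis: θ = 90° = π/2
z = 11e^(i*π/2)


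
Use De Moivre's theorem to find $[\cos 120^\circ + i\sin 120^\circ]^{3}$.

By De Moivre: z^n = r^n(cos(nθ) + i sin(nθ))
= 1^3(cos(3*120°) + i sin(3*120°))
= 1(cos 0° + i sin 0°)
= 1


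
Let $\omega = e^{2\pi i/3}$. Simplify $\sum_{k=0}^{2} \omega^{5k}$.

Let ζ = ω^5 = e^(2πi·5/3). Since 3 ∤ 5, ζ ≠ 1.
Sum = Σ_{k=0}^{2} ζ^k = (ζ^3 - 1)/(ζ - 1) = (ω^{5·3} - 1)/(ζ - 1) = (1 - 1)/(ζ - 1) = 0


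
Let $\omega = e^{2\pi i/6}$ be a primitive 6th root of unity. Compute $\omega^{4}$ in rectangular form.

ω^4 = e^(2πi·4/6) = e^(i·4π/3)
= cos(4π/3) + i sin(4π/3)
= -1/2 - (sqrt(3)/2)i


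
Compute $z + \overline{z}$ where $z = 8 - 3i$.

z + conjugate(z) = (a + bi) + (a - bi) = 2a
= 2 * 8 = 16


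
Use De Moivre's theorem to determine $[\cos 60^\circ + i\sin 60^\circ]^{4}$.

By De Moivre: z^n = r^n(cos(nθ) + i sin(nθ))
= 1^4(cos(4*60°) + i sin(4*60°))
= 1(cos 240° + i sin 240°)
= -1/2 - (sqrt(3)/2)i


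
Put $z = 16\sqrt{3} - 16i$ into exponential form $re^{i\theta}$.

r = |z| = sqrt((16*sqrt(3))^2 + (-16)^2) = sqrt(768 + 256) = sqrt(1024) = 32
θ = arctan(b/a) = arctan(-16/27.7128) (quadrant-adjusted) = -30° = -π/6
z = 32e^(-i*π/6)


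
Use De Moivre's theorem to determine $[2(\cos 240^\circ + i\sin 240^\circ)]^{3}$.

By De Moivre: z^n = r^n(cos(nθ) + i sin(nθ))
= 2^3(cos(3*240°) + i sin(3*240°))
= 8(cos 0° + i sin 0°)
= 8


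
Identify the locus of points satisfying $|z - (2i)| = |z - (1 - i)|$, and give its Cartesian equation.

|z - z1| = |z - z2| means z is equidistant from z1 and z2,
i.e. the perpendicular bisector of the segment from (0, 2) to (1, -1) (midpoint (1/2, 1/2)).
With z = x + yi, square both sides:
(x - 0)^2 + (y - 2)^2 = (x - 1)^2 + (y - (-1))^2
The x^2 and y^2 terms cancel: 2x + (-6)y = 2 - 4 = -2
Simplify: x - 3y = -1
Locus: Perpendicular bisector of the segment from (0, 2) to (1, -1): the line x - 3y = -1


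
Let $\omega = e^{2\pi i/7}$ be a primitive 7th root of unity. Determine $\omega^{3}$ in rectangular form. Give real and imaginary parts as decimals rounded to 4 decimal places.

ω^3 = e^(2πi·3/7) = e^(i·6π/7)
= cos(6π/7) + i sin(6π/7)
= -0.9010 + 0.4339i


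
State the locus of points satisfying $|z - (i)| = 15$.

|z - z0| = r describes a circle centered at z0 with radius r
Here z0 = i and r = 15
Locus: Circle centered at (0, 1) with radius 15


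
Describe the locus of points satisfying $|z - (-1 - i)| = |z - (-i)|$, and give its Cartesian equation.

|z - z1| = |z - z2| means z is equidistant from z1 and z2,
i.e. the perpendicular bisector of the segment from (-1, -1) to (0, -1) (midpoint (-1/2, -1)).
With z = x + yi, square both sides:
(x - (-1))^2 + (y - (-1))^2 = (x - 0)^2 + (y - (-1))^2
The x^2 and y^2 terms cancel: 2x + 0y = 1 - 2 = -1
Simplify: x = -1/2
Locus: Perpendicular bisector of the segment from (-1, -1) to (0, -1): the line x = -1/2


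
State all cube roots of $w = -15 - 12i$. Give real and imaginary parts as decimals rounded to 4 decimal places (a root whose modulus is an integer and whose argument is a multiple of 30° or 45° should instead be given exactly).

|w| = sqrt(369) ≈ 19.209373, arg(w) ≈ 218.659808°
Root modulus = sqrt(369)^(1/3) ≈ 2.678167
Root arguments: θ_k = (arg(w) + 360°k)/3 for k = 0, 1, ..., 2
Compute each root as (root modulus)(cos θ_k + i sin θ_k) using full-precision intermediates, then round to 4 decimal places.
Roots: 0.7881 + 2.5596i, -2.6107 - 0.5973i, 1.8226 - 1.9623i


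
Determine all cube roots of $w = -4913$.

|w| = 4913, arg(w) = 180°
Root modulus = 4913^(1/3) = 17
Root arguments: θ_k = (180° + 360°k)/3 for k = 0, 1, ..., 2
Roots: 17/2 + (17*sqrt(3)/2)i, -17, 17/2 - (17*sqrt(3)/2)i


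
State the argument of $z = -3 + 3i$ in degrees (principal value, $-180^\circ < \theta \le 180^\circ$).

θ = arctan(b/a) = arctan(3/-3) (quadrant-adjusted) = 135°


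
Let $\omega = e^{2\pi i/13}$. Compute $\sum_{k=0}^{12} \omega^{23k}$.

Let ζ = ω^23 = e^(2πi·23/13). Since 13 ∤ 23, ζ ≠ 1.
Sum = Σ_{k=0}^{12} ζ^k = (ζ^13 - 1)/(ζ - 1) = (ω^{23·13} - 1)/(ζ - 1) = (1 - 1)/(ζ - 1) = 0


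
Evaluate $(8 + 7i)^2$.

(a + bi)^2 = a^2 - b^2 + 2abi
= 8^2 - 7^2 + 2*8*7i
= 15 + 112i


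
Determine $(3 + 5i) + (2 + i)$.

(3 + 2) + (5 + 1)i = 5 + 6i


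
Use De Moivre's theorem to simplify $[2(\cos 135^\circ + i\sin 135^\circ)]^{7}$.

By De Moivre: z^n = r^n(cos(nθ) + i sin(nθ))
= 2^7(cos(7*135°) + i sin(7*135°))
= 128(cos 225° + i sin 225°)
= -64*sqrt(2) - 64*sqrt(2)i


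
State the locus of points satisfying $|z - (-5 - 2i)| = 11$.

|z - z0| = r describes a circle centered at z0 with radius r
Here z0 = -5 - 2i and r = 11
Locus: Circle centered at (-5, -2) with radius 11


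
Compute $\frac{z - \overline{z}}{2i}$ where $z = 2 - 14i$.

z - conjugate(z) = 2bi
(z - conjugate(z))/(2i) = 2bi/(2i) = b = -14


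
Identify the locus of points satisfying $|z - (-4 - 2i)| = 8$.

|z - z0| = r describes a circle centered at z0 with radius r
Here z0 = -4 - 2i and r = 8
Locus: Circle centered at (-4, -2) with radius 8


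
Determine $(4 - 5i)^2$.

(a + bi)^2 = a^2 - b^2 + 2abi
= 4^2 - (-5)^2 + 2*4*(-5)i
= -9 - 40i


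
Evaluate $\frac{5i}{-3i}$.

Multiply numerator and denominator by conjugate (3i):
= (5i)(3i) / (0^2 + (-3)^2)
= (-15) / 9
Divide through by 3: (-5) / 3
= -5/3


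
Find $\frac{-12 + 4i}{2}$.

Divisor is real, so divide each part by 2:
= -6 + 2i


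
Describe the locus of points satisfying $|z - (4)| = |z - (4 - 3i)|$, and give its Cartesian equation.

|z - z1| = |z - z2| means z is equidistant from z1 and z2,
i.e. the perpendicular bisector of the segment from (4, 0) to (4, -3) (midpoint (4, -3/2)).
With z = x + yi, square both sides:
(x - 4)^2 + (y - 0)^2 = (x - 4)^2 + (y - (-3))^2
The x^2 and y^2 terms cancel: 0x + (-6)y = 25 - 16 = 9
Simplify: y = -3/2
Locus: Perpendicular bisector of the segment from (4, 0) to (4, -3): the line y = -3/2


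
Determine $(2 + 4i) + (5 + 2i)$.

(2 + 5) + (4 + 2)i = 7 + 6i


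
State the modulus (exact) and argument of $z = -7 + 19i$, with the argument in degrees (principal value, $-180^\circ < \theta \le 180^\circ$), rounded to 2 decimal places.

|z| = sqrt((-7)^2 + 19^2) = sqrt(410)
arg(z) = arctan(b/a) = arctan(19/-7) (quadrant-adjusted) = 110.22°


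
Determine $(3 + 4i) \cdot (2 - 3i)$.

(a1*a2 - b1*b2) + (a1*b2 + b1*a2)i
= (6 - (-12)) + (-9 + 8)i
= 18 - i


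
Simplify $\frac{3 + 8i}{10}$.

Divisor is real, so divide each part by 10:
= 3/10 + (4/5)i


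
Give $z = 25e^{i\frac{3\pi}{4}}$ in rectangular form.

a = r cos θ = 25 * -sqrt(2)/2 = -25*sqrt(2)/2
b = r sin θ = 25 * sqrt(2)/2 = 25*sqrt(2)/2
z = -25*sqrt(2)/2 + (25*sqrt(2)/2)i


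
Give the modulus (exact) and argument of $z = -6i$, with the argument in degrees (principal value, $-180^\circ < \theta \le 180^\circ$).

|z| = sqrt(0^2 + (-6)^2) = 6
a = 0 and b < 0, so z lies on the negative imaginary axis: arg(z) = -90°


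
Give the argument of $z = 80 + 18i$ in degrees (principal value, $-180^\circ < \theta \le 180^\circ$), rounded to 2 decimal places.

θ = arctan(b/a) = arctan(18/80) (quadrant-adjusted) = 12.68°


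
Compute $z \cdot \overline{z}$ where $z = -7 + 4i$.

z * conjugate(z) = |z|^2 = a^2 + b^2
= (-7)^2 + 4^2 = 65


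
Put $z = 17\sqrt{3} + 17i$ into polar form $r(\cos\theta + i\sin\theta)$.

r = |z| = sqrt(a^2 + b^2) = sqrt((17*sqrt(3))^2 + (17)^2) = sqrt(867 + 289) = sqrt(1156) = 34
θ = arctan(b/a) = arctan(17/29.4449) (quadrant-adjusted) = 30°
z = 34(cos 30° + i sin 30°)


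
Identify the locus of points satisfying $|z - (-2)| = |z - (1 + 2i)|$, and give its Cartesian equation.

|z - z1| = |z - z2| means z is equidistant from z1 and z2,
i.e. the perpendicular bisector of the segment from (-2, 0) to (1, 2) (midpoint (-1/2, 1)).
With z = x + yi, square both sides:
(x - (-2))^2 + (y - 0)^2 = (x - 1)^2 + (y - 2)^2
The x^2 and y^2 terms cancel: 6x + 4y = 5 - 4 = 1
Simplify: 6x + 4y = 1
Locus: Perpendicular bisector of the segment from (-2, 0) to (1, 2): the line 6x + 4y = 1


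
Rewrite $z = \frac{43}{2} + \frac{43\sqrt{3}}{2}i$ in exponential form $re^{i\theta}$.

r = |z| = sqrt((43/2)^2 + (43*sqrt(3)/2)^2) = sqrt(1849/4 + 5547/4) = sqrt(1849) = 43
θ = arctan(b/a) = arctan(37.2391/21.5) (quadrant-adjusted) = 60° = π/3
z = 43e^(i*π/3)


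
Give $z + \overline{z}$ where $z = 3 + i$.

z + conjugate(z) = (a + bi) + (a - bi) = 2a
= 2 * 3 = 6


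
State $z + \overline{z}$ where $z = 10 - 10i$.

z + conjugate(z) = (a + bi) + (a - bi) = 2a
= 2 * 10 = 20


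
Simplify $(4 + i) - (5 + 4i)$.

(4 - 5) + (1 - 4)i = -1 - 3i


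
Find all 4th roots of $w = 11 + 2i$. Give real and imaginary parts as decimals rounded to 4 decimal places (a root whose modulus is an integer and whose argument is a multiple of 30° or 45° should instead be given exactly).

|w| = sqrt(125) ≈ 11.180340, arg(w) ≈ 10.304846°
Root modulus = sqrt(125)^(1/4) ≈ 1.828579
Root arguments: θ_k = (arg(w) + 360°k)/4 for k = 0, 1, ..., 3
Compute each root as (root modulus)(cos θ_k + i sin θ_k) using full-precision intermediates, then round to 4 decimal places.
Roots: 1.8267 + 0.0822i, -0.0822 + 1.8267i, -1.8267 - 0.0822i, 0.0822 - 1.8267i


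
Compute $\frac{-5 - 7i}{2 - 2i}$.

Multiply numerator and denominator by conjugate (2 + 2i):
= (-5 - 7i)(2 + 2i) / (2^2 + (-2)^2)
= (4 - 24i) / 8
Divide through by 4: (1 - 6i) / 2
= 1/2 - 3i


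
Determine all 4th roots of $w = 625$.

|w| = 625, arg(w) = 0°
Root modulus = 625^(1/4) = 5
Root arguments: θ_k = (0° + 360°k)/4 for k = 0, 1, ..., 3
Roots: 5, 5i, -5, -5i


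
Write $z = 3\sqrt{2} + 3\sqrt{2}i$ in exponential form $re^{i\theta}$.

r = |z| = sqrt((3*sqrt(2))^2 + (3*sqrt(2))^2) = sqrt(18 + 18) = sqrt(36) = 6
θ = arctan(b/a) = arctan(4.2426/4.2426) (quadrant-adjusted) = 45° = π/4
z = 6e^(i*π/4)


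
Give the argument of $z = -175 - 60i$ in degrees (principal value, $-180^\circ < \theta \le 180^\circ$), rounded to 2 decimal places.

θ = arctan(b/a) = arctan(-60/-175) (quadrant-adjusted) = -161.08°


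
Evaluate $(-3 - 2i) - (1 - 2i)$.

(-3 - 1) + (-2 - (-2))i = -4


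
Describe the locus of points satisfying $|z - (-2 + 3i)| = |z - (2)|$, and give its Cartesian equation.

|z - z1| = |z - z2| means z is equidistant from z1 and z2,
i.e. the perpendicular bisector of the segment from (-2, 3) to (2, 0) (midpoint (0, 3/2)).
With z = x + yi, square both sides:
(x - (-2))^2 + (y - 3)^2 = (x - 2)^2 + (y - 0)^2
The x^2 and y^2 terms cancel: 8x + (-6)y = 4 - 13 = -9
Simplify: 8x - 6y = -9
Locus: Perpendicular bisector of the segment from (-2, 3) to (2, 0): the line 8x - 6y = -9


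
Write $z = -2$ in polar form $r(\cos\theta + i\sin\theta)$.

r = |z| = sqrt(a^2 + b^2) = sqrt((-2)^2 + (0)^2) = sqrt(4 + 0) = sqrt(4) = 2
b = 0 and a < 0, so z lies on the negative real axis: θ = 180°
z = 2(cos 180° + i sin 180°)


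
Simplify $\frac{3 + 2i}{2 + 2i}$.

Multiply numerator and denominator by conjugate (2 - 2i):
= (3 + 2i)(2 - 2i) / (2^2 + 2^2)
= (10 - 2i) / 8
Divide through by 2: (5 - i) / 4
= 5/4 - (1/4)i


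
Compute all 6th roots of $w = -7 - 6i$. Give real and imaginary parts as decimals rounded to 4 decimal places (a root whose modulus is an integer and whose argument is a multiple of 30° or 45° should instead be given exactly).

|w| = sqrt(85) ≈ 9.219544, arg(w) ≈ 220.601295°
Root modulus = sqrt(85)^(1/6) ≈ 1.448055
Root arguments: θ_k = (arg(w) + 360°k)/6 for k = 0, 1, ..., 5
Compute each root as (root modulus)(cos θ_k + i sin θ_k) using full-precision intermediates, then round to 4 decimal places.
Roots: 1.1600 + 0.8667i, -0.1706 + 1.4380i, -1.3306 + 0.5712i, -1.1600 - 0.8667i, 0.1706 - 1.4380i, 1.3306 - 0.5712i


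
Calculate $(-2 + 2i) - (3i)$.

(-2 - 0) + (2 - 3)i = -2 - i


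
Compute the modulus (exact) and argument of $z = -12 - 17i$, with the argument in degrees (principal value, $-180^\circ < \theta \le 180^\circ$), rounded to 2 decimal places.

|z| = sqrt((-12)^2 + (-17)^2) = sqrt(433)
arg(z) = arctan(b/a) = arctan(-17/-12) (quadrant-adjusted) = -125.22°


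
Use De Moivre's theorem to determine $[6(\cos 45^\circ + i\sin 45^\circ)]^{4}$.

By De Moivre: z^n = r^n(cos(nθ) + i sin(nθ))
= 6^4(cos(4*45°) + i sin(4*45°))
= 1296(cos 180° + i sin 180°)
= -1296


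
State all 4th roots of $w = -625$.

|w| = 625, arg(w) = 180°
Root modulus = 625^(1/4) = 5
Root arguments: θ_k = (180° + 360°k)/4 for k = 0, 1, ..., 3
Roots: 5*sqrt(2)/2 + (5*sqrt(2)/2)i, -5*sqrt(2)/2 + (5*sqrt(2)/2)i, -5*sqrt(2)/2 - (5*sqrt(2)/2)i, 5*sqrt(2)/2 - (5*sqrt(2)/2)i


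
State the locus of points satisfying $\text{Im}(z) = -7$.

Im(z) = y where z = x + yi; the equation y = -7 is satisfied by all points with that y-coordinate
Locus: Horizontal line y = -7


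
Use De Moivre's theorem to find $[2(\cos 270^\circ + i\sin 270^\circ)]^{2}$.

By De Moivre: z^n = r^n(cos(nθ) + i sin(nθ))
= 2^2(cos(2*270°) + i sin(2*270°))
= 4(cos 180° + i sin 180°)
= -4


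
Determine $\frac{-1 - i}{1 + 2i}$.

Multiply numerator and denominator by conjugate (1 - 2i):
= (-1 - i)(1 - 2i) / (1^2 + 2^2)
= (-3 + i) / 5
= -3/5 + (1/5)i


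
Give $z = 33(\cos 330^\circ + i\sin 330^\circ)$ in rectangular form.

a = r cos θ = 33 * sqrt(3)/2 = 33*sqrt(3)/2
b = r sin θ = 33 * -1/2 = -33/2
z = 33*sqrt(3)/2 - (33/2)i


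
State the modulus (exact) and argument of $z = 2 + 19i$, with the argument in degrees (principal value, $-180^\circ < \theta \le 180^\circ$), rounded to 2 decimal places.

|z| = sqrt(2^2 + 19^2) = sqrt(365)
arg(z) = arctan(b/a) = arctan(19/2) (quadrant-adjusted) = 83.99°


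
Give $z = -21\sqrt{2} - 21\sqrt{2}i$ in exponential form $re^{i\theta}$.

r = |z| = sqrt((-21*sqrt(2))^2 + (-21*sqrt(2))^2) = sqrt(882 + 882) = sqrt(1764) = 42
θ = arctan(b/a) = arctan(-29.6985/-29.6985) (quadrant-adjusted) = -135° = -3π/4
z = 42e^(-i*3π/4)


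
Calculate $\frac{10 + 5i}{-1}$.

Divisor is real, so divide each part by -1:
= -10 - 5i


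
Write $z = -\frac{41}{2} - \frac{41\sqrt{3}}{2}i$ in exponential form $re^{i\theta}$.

r = |z| = sqrt((-41/2)^2 + (-41*sqrt(3)/2)^2) = sqrt(1681/4 + 5043/4) = sqrt(1681) = 41
θ = arctan(b/a) = arctan(-35.507/-20.5) (quadrant-adjusted) = 240° = 4π/3
z = 41e^(i*4π/3)


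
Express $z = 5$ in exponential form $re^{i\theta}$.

r = |z| = sqrt((5)^2 + (0)^2) = sqrt(25 + 0) = sqrt(25) = 5
b = 0 and a > 0, so z lies on the positive real axis: θ = 0
z = 5e^(i*0) = 5


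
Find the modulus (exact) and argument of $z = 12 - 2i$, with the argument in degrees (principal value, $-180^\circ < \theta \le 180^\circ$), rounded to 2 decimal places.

|z| = sqrt(12^2 + (-2)^2) = sqrt(148)
arg(z) = arctan(b/a) = arctan(-2/12) (quadrant-adjusted) = -9.46°


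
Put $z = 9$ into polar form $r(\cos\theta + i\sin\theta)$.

r = |z| = sqrt(a^2 + b^2) = sqrt((9)^2 + (0)^2) = sqrt(81 + 0) = sqrt(81) = 9
b = 0 and a > 0, so z lies on the positive real axis: θ = 0°
z = 9(cos 0° + i sin 0°)


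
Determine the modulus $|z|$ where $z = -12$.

|z| = sqrt(a^2 + b^2) = sqrt((-12)^2 + 0^2) = sqrt(144) = 12


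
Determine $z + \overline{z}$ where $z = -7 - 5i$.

z + conjugate(z) = (a + bi) + (a - bi) = 2a
= 2 * (-7) = -14


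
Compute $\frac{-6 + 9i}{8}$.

Divisor is real, so divide each part by 8:
= -3/4 + (9/8)i


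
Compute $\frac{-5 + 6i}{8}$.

Divisor is real, so divide each part by 8:
= -5/8 + (3/4)i


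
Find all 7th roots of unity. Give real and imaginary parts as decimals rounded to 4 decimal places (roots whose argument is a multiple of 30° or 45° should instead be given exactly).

ω_k = e^(2πik/7) = cos(2πk/7) + i sin(2πk/7) for k = 0, 1, ..., 6
Roots: 1, 0.6235 + 0.7818i, -0.2225 + 0.9749i, -0.9010 + 0.4339i, -0.9010 - 0.4339i, -0.2225 - 0.9749i, 0.6235 - 0.7818i


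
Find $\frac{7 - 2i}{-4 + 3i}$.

Multiply numerator and denominator by conjugate (-4 - 3i):
= (7 - 2i)(-4 - 3i) / ((-4)^2 + 3^2)
= (-34 - 13i) / 25
= -34/25 - (13/25)i


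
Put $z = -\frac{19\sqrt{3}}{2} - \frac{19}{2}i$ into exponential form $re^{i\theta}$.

r = |z| = sqrt((-19*sqrt(3)/2)^2 + (-19/2)^2) = sqrt(1083/4 + 361/4) = sqrt(361) = 19
θ = arctan(b/a) = arctan(-9.5/-16.4545) (quadrant-adjusted) = -150° = -5π/6
z = 19e^(-i*5π/6)


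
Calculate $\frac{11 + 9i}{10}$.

Divisor is real, so divide each part by 10:
= 11/10 + (9/10)i


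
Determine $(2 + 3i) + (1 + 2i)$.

(2 + 1) + (3 + 2)i = 3 + 5i


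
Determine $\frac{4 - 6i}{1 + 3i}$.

Multiply numerator and denominator by conjugate (1 - 3i):
= (4 - 6i)(1 - 3i) / (1^2 + 3^2)
= (-14 - 18i) / 10
Divide through by 2: (-7 - 9i) / 5
= -7/5 - (9/5)i


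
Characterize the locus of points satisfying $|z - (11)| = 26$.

|z - z0| = r describes a circle centered at z0 with radius r
Here z0 = 11 and r = 26
Locus: Circle centered at (11, 0) with radius 26


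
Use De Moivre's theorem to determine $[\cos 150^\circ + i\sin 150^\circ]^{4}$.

By De Moivre: z^n = r^n(cos(nθ) + i sin(nθ))
= 1^4(cos(4*150°) + i sin(4*150°))
= 1(cos 240° + i sin 240°)
= -1/2 - (sqrt(3)/2)i
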